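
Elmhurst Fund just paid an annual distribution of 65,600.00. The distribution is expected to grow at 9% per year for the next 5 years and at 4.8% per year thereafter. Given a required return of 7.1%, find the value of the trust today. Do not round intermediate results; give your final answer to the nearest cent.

3609666.64

D_1 = 71504.00000
D_2 = 77939.36000
D_3 = 84953.90240
D_4 = 92599.75362
D_5 = 100933.73144
Terminal value at year 5: TV = D_5×(1+g_2)/(r−g_2) = 105778.55055/0.023 = 4599067.41524
P_0 = D_1/(1+r)^1 + D_2/(1+r)^2 + D_3/(1+r)^3 + D_4/(1+r)^4 + D_5/(1+r)^5 + TV/(1+r)^5
    = 66763.77218 + 67948.19017 + 69153.62025 + 70380.43517 + 71629.01432 + 3263791.60905 = 3609666.64113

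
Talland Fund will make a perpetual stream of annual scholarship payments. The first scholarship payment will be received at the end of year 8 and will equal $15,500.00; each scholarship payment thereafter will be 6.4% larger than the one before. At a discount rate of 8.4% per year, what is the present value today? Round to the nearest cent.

Value at end of year 7: C₁ / (r − g) = $15,500.00 / (0.084 − 0.064) = $775,000.0000
Discount to today: PV = $775,000.0000 / (1 + 0.084)^7 = $775,000.0000 / 1.758754 = $440,653.00

$440653.00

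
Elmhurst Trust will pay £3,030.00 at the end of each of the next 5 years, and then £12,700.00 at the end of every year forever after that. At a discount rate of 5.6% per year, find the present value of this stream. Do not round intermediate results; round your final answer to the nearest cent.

PV of 5-year annuity: £3,030.00 × [1 − (1+0.056)^−5] / 0.056 = 12903.55727
Perpetuity value at year 5: £12,700.00 / 0.056 = 226785.71429
PV of perpetuity: 226785.71429 / (1+0.056)^5 = 172701.49734
Total PV = 12903.55727 + 172701.49734 = 185605.05461

£185605.05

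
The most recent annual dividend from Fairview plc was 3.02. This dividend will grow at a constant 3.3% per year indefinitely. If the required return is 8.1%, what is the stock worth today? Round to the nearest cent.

64.99

D₁ = D₀ × (1 + g) = 3.02 × 1.033 = 3.1197
Growing perpetuity: P = D₁ / (r − g) = 3.1197 / (0.081 − 0.033) = 64.99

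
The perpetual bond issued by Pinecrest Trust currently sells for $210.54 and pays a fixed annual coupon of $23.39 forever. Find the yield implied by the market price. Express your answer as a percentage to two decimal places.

11.11%

P = C/r ⇒ r = C/P = $23.39/$210.54 = 0.111095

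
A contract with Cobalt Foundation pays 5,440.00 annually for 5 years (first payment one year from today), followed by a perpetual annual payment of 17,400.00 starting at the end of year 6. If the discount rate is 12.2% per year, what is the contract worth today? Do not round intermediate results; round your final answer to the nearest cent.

99722.59

PV of 5-year annuity: 5,440.00 × [1 − (1+0.122)^−5] / 0.122 = 19513.20987
Perpetuity value at year 5: 17,400.00 / 0.122 = 142622.95082
PV of perpetuity: 142622.95082 / (1+0.122)^5 = 80209.37513
Total PV = 19513.20987 + 80209.37513 = 99722.58500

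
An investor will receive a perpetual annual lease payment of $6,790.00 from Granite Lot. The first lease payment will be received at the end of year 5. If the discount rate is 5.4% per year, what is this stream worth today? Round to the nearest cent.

$101885.78

Value at end of year 4: C / r = $6,790.00 / 0.054 = $125,740.7407
Discount to today: PV = $125,740.7407 / (1 + 0.054)^4 = $125,740.7407 / 1.234134 = $101,885.78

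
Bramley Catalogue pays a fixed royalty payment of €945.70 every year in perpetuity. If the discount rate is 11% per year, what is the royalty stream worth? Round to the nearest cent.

€8597.27

Level perpetuity: PV = C / r = €945.70 / 0.11 = €8,597.27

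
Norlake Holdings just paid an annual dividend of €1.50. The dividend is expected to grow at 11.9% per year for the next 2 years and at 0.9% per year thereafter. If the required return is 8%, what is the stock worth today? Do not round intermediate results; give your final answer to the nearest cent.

D_1 = 1.67850
D_2 = 1.87824
Terminal value at year 2: TV = D_2×(1+g_2)/(r−g_2) = 1.89515/0.071 = 26.69219
P_0 = D_1/(1+r)^1 + D_2/(1+r)^2 + TV/(1+r)^2
    = 1.55417 + 1.61029 + 22.88425 = 26.04871

€26.05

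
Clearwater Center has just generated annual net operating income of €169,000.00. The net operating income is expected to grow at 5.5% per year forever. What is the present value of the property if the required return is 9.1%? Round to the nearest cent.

D₁ = D₀ × (1 + g) = €169,000.00 × 1.055 = €178,295.0000
Growing perpetuity: P = D₁ / (r − g) = €178,295.0000 / (0.091 − 0.055) = €4,952,638.89

€4952638.89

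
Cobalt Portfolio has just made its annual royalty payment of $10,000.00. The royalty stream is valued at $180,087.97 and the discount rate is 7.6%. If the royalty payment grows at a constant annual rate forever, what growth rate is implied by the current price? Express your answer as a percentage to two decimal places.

P = D₀(1+g)/(r−g) ⇒ P(r−g) = D₀(1+g) ⇒ g(P+D₀) = P·r − D₀
g = (P·r − D₀)/(P + D₀) = ($180,087.97×0.076 − $10,000.00) / ($180,087.97 + $10,000.00) = 0.019395

1.94%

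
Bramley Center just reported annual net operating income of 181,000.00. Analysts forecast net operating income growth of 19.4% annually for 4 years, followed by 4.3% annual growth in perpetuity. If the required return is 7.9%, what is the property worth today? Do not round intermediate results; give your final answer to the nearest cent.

D_1 = 216114.00000
D_2 = 258040.11600
D_3 = 308099.89850
D_4 = 367871.27881
Terminal value at year 4: TV = D_4×(1+g_2)/(r−g_2) = 383689.74380/0.036 = 10658048.43897
P_0 = D_1/(1+r)^1 + D_2/(1+r)^2 + D_3/(1+r)^3 + D_4/(1+r)^4 + TV/(1+r)^4
    = 200291.01019 + 221638.05947 + 245260.28083 + 271400.16247 + 7863065.81828 = 8801655.33124

8801655.33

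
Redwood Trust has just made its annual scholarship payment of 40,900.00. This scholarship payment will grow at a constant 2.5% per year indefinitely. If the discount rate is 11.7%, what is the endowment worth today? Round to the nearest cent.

455679.35

D₁ = D₀ × (1 + g) = 40,900.00 × 1.025 = 41,922.5000
Growing perpetuity: P = D₁ / (r − g) = 41,922.5000 / (0.117 − 0.025) = 455,679.35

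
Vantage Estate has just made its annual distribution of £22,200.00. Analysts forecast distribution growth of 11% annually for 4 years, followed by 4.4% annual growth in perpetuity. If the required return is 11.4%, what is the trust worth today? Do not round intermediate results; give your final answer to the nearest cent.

£414372.99

D_1 = 24642.00000
D_2 = 27352.62000
D_3 = 30361.40820
D_4 = 33701.16310
Terminal value at year 4: TV = D_4×(1+g_2)/(r−g_2) = 35184.01428/0.07 = 502628.77541
P_0 = D_1/(1+r)^1 + D_2/(1+r)^2 + D_3/(1+r)^3 + D_4/(1+r)^4 + TV/(1+r)^4
    = 22120.28725 + 22040.86073 + 21961.71940 + 21882.86224 + 326367.25963 = 414372.98924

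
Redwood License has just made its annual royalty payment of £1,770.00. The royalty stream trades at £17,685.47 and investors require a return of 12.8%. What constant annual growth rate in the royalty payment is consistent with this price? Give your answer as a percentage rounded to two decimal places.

2.54%

P = D₀(1+g)/(r−g) ⇒ P(r−g) = D₀(1+g) ⇒ g(P+D₀) = P·r − D₀
g = (P·r − D₀)/(P + D₀) = (£17,685.47×0.128 − £1,770.00) / (£17,685.47 + £1,770.00) = 0.025378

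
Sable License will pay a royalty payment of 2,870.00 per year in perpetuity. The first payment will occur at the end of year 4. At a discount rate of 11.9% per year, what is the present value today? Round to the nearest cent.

17212.53

Value at end of year 3: C / r = 2,870.00 / 0.119 = 24,117.6471
Discount to today: PV = 24,117.6471 / (1 + 0.119)^3 = 24,117.6471 / 1.401168 = 17,212.53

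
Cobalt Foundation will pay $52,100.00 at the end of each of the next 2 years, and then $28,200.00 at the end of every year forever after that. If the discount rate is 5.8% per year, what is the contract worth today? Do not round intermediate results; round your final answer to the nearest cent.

PV of 2-year annuity: $52,100.00 × [1 − (1+0.058)^−2] / 0.058 = 95788.14398
Perpetuity value at year 2: $28,200.00 / 0.058 = 486206.89655
PV of perpetuity: 486206.89655 / (1+0.058)^2 = 434359.95490
Total PV = 95788.14398 + 434359.95490 = 530148.09888

$530148.10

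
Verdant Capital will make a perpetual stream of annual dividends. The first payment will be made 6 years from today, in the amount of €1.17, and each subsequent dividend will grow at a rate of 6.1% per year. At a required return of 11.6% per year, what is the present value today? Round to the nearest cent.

€12.29

Value at end of year 5: C₁ / (r − g) = €1.17 / (0.116 − 0.061) = €21.2727
Discount to today: PV = €21.2727 / (1 + 0.116)^5 = €21.2727 / 1.731095 = €12.29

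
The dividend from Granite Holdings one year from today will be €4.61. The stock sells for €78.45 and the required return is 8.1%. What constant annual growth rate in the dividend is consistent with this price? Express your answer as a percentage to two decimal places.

P = D₁/(r−g) ⇒ g = r − D₁/P = 0.081 − €4.61/€78.45 = 0.022236

2.22%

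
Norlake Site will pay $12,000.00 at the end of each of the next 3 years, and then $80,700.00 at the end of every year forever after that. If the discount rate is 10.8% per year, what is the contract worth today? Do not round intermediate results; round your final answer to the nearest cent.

$578753.32

PV of 3-year annuity: $12,000.00 × [1 − (1+0.108)^−3] / 0.108 = 29426.88302
Perpetuity value at year 3: $80,700.00 / 0.108 = 747222.22222
PV of perpetuity: 747222.22222 / (1+0.108)^3 = 549326.43395
Total PV = 29426.88302 + 549326.43395 = 578753.31696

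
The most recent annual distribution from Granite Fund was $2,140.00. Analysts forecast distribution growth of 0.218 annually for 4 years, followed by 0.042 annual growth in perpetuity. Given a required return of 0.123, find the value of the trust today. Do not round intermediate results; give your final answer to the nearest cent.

$48624.94

D_1 = 2606.52000
D_2 = 3174.74136
D_3 = 3866.83498
D_4 = 4709.80500
Terminal value at year 4: TV = D_4×(1+g_2)/(r−g_2) = 4907.61681/0.081 = 60587.86187
P_0 = D_1/(1+r)^1 + D_2/(1+r)^2 + D_3/(1+r)^3 + D_4/(1+r)^4 + TV/(1+r)^4
    = 2321.03295 + 2517.38035 + 2730.33772 + 2961.31019 + 38094.87927 = 48624.94048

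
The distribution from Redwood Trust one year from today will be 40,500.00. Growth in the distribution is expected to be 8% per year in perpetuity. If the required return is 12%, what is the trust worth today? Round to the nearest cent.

1012500.00

Growing perpetuity: P = D₁ / (r − g) = 40,500.0000 / (0.12 − 0.08) = 1,012,500.00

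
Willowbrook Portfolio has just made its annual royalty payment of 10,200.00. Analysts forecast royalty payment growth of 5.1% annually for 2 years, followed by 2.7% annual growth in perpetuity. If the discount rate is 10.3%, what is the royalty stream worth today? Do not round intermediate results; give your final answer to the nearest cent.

D_1 = 10720.20000
D_2 = 11266.93020
Terminal value at year 2: TV = D_2×(1+g_2)/(r−g_2) = 11571.13732/0.076 = 152251.80678
P_0 = D_1/(1+r)^1 + D_2/(1+r)^2 + TV/(1+r)^2
    = 9719.12965 + 9260.92952 + 125144.40283 = 144124.46199

144124.46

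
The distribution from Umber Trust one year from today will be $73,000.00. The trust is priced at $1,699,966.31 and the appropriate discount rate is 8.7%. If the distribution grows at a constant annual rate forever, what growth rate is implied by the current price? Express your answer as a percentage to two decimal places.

P = D₁/(r−g) ⇒ g = r − D₁/P = 0.087 − $73,000.00/$1,699,966.31 = 0.044058

4.41%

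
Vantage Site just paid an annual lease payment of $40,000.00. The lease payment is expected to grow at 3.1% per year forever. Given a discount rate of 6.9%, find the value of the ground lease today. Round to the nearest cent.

$1085263.16

D₁ = D₀ × (1 + g) = $40,000.00 × 1.031 = $41,240.0000
Growing perpetuity: P = D₁ / (r − g) = $41,240.0000 / (0.069 − 0.031) = $1,085,263.16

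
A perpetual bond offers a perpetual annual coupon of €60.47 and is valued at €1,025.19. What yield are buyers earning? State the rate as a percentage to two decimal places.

P = C/r ⇒ r = C/P = €60.47/€1,025.19 = 0.058984

5.90%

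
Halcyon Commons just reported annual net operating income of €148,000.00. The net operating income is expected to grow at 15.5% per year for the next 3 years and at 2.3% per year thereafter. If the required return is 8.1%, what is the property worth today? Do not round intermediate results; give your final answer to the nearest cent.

D_1 = 170940.00000
D_2 = 197435.70000
D_3 = 228038.23350
Terminal value at year 3: TV = D_3×(1+g_2)/(r−g_2) = 233283.11287/0.058 = 4022122.63570
P_0 = D_1/(1+r)^1 + D_2/(1+r)^2 + D_3/(1+r)^3 + TV/(1+r)^3
    = 158131.35985 + 168956.26330 + 180522.18697 + 3184037.88395 = 3691647.69407

€3691647.69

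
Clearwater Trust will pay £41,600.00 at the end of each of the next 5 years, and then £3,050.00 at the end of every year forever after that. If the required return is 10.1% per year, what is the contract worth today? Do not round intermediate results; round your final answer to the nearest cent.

£175960.29

PV of 5-year annuity: £41,600.00 × [1 − (1+0.101)^−5] / 0.101 = 157294.69312
Perpetuity value at year 5: £3,050.00 / 0.101 = 30198.01980
PV of perpetuity: 30198.01980 / (1+0.101)^5 = 18665.59639
Total PV = 157294.69312 + 18665.59639 = 175960.28951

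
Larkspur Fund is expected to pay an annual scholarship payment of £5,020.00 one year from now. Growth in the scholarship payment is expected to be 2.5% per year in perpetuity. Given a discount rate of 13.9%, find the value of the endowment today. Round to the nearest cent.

Growing perpetuity: P = D₁ / (r − g) = £5,020.0000 / (0.139 − 0.025) = £44,035.09

£44035.09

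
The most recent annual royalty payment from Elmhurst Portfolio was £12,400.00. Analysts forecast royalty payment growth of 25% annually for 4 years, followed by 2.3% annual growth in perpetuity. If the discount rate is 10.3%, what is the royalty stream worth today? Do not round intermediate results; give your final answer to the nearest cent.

D_1 = 15500.00000
D_2 = 19375.00000
D_3 = 24218.75000
D_4 = 30273.43750
Terminal value at year 4: TV = D_4×(1+g_2)/(r−g_2) = 30969.72656/0.08 = 387121.58203
P_0 = D_1/(1+r)^1 + D_2/(1+r)^2 + D_3/(1+r)^3 + D_4/(1+r)^4 + TV/(1+r)^4
    = 14052.58386 + 15925.41236 + 18047.83812 + 20453.12570 + 261544.34489 = 330023.30493

£330023.30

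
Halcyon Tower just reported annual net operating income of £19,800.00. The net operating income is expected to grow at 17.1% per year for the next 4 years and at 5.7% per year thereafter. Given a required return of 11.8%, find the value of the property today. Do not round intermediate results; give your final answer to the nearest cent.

£501966.58

D_1 = 23185.80000
D_2 = 27150.57180
D_3 = 31793.31958
D_4 = 37229.97723
Terminal value at year 4: TV = D_4×(1+g_2)/(r−g_2) = 39352.08593/0.061 = 645116.16275
P_0 = D_1/(1+r)^1 + D_2/(1+r)^2 + D_3/(1+r)^3 + D_4/(1+r)^4 + TV/(1+r)^4
    = 20738.64043 + 21721.77812 + 22751.52253 + 23830.08307 + 412924.55426 = 501966.57841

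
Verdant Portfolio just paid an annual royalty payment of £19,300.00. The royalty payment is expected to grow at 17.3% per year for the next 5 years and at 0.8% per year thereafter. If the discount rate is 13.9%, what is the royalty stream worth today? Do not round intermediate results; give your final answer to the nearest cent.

£277529.00

D_1 = 22638.90000
D_2 = 26555.42970
D_3 = 31149.51904
D_4 = 36538.38583
D_5 = 42859.52658
Terminal value at year 5: TV = D_5×(1+g_2)/(r−g_2) = 43202.40279/0.131 = 329789.33430
P_0 = D_1/(1+r)^1 + D_2/(1+r)^2 + D_3/(1+r)^3 + D_4/(1+r)^4 + D_5/(1+r)^5 + TV/(1+r)^5
    = 19876.11940 + 20469.43640 + 21080.46435 + 21709.73194 + 22357.78364 + 172035.46499 = 277529.00074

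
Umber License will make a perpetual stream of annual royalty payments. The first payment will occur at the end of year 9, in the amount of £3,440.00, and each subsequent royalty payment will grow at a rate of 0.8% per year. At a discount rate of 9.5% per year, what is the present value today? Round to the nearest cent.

£19130.50

Value at end of year 8: C₁ / (r − g) = £3,440.00 / (0.095 − 0.008) = £39,540.2299
Discount to today: PV = £39,540.2299 / (1 + 0.095)^8 = £39,540.2299 / 2.066869 = £19,130.50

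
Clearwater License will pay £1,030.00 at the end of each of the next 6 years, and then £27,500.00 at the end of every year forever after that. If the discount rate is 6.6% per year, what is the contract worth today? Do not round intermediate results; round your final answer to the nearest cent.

PV of 6-year annuity: £1,030.00 × [1 − (1+0.066)^−6] / 0.066 = 4970.75287
Perpetuity value at year 6: £27,500.00 / 0.066 = 416666.66667
PV of perpetuity: 416666.66667 / (1+0.066)^6 = 283952.39111
Total PV = 4970.75287 + 283952.39111 = 288923.14397

£288923.14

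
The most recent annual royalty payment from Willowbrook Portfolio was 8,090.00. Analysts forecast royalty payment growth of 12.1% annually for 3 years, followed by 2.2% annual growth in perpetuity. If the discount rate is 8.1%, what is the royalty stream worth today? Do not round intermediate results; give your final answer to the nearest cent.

D_1 = 9068.89000
D_2 = 10166.22569
D_3 = 11396.33900
Terminal value at year 3: TV = D_3×(1+g_2)/(r−g_2) = 11647.05846/0.059 = 197407.77045
P_0 = D_1/(1+r)^1 + D_2/(1+r)^2 + D_3/(1+r)^3 + TV/(1+r)^3
    = 8389.35245 + 8699.78177 + 9021.69784 + 156274.15587 = 182384.98794

182384.99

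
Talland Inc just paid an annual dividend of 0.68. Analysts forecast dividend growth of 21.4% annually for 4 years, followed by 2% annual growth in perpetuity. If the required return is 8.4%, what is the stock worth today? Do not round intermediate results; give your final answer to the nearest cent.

D_1 = 0.82552
D_2 = 1.00218
D_3 = 1.21665
D_4 = 1.47701
Terminal value at year 4: TV = D_4×(1+g_2)/(r−g_2) = 1.50655/0.064 = 23.53986
P_0 = D_1/(1+r)^1 + D_2/(1+r)^2 + D_3/(1+r)^3 + D_4/(1+r)^4 + TV/(1+r)^4
    = 0.76155 + 0.85288 + 0.95516 + 1.06971 + 17.04852 = 20.68782

20.69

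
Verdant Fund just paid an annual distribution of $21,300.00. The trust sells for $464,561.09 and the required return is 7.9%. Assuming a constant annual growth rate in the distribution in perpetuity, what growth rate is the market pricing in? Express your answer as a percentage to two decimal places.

P = D₀(1+g)/(r−g) ⇒ P(r−g) = D₀(1+g) ⇒ g(P+D₀) = P·r − D₀
g = (P·r − D₀)/(P + D₀) = ($464,561.09×0.079 − $21,300.00) / ($464,561.09 + $21,300.00) = 0.031697

3.17%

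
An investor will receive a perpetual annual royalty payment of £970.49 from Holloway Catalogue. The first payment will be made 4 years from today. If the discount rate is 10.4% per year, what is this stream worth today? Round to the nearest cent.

£6935.06

Value at end of year 3: C / r = £970.49 / 0.104 = £9,331.6346
Discount to today: PV = £9,331.6346 / (1 + 0.104)^3 = £9,331.6346 / 1.345573 = £6,935.06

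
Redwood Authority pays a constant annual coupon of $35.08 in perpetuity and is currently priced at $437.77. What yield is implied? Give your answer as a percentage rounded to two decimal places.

8.01%

P = C/r ⇒ r = C/P = $35.08/$437.77 = 0.080133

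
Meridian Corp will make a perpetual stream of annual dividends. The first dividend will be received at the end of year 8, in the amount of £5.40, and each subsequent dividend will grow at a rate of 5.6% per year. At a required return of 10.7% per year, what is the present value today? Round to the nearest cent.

Value at end of year 7: C₁ / (r − g) = £5.40 / (0.107 − 0.056) = £105.8824
Discount to today: PV = £105.8824 / (1 + 0.107)^7 = £105.8824 / 2.037198 = £51.97

£51.97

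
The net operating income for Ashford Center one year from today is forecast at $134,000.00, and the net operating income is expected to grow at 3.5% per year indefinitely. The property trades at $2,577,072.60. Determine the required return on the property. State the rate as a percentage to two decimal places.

8.70%

P = D₁/(r − g) ⇒ r = D₁/P + g = $134,000.0000/$2,577,072.60 + 0.035 = 0.051997 + 0.035 = 0.086997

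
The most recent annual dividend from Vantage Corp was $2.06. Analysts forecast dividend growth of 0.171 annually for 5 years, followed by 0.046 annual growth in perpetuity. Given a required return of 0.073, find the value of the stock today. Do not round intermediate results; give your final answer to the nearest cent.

$137.03

D_1 = 2.41226
D_2 = 2.82476
D_3 = 3.30779
D_4 = 3.87342
D_5 = 4.53578
Terminal value at year 5: TV = D_5×(1+g_2)/(r−g_2) = 4.74442/0.027 = 175.71936
P_0 = D_1/(1+r)^1 + D_2/(1+r)^2 + D_3/(1+r)^3 + D_4/(1+r)^4 + D_5/(1+r)^5 + TV/(1+r)^5
    = 2.24815 + 2.45347 + 2.67756 + 2.92211 + 3.18899 + 123.54381 = 137.03409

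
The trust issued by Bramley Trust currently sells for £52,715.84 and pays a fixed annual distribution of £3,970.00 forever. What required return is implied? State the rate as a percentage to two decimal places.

7.53%

P = C/r ⇒ r = C/P = £3,970.00/£52,715.84 = 0.075309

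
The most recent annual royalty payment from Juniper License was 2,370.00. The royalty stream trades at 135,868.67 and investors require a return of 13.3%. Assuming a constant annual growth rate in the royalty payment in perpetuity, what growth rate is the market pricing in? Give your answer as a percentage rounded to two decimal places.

11.36%

P = D₀(1+g)/(r−g) ⇒ P(r−g) = D₀(1+g) ⇒ g(P+D₀) = P·r − D₀
g = (P·r − D₀)/(P + D₀) = (135,868.67×0.133 − 2,370.00) / (135,868.67 + 2,370.00) = 0.113576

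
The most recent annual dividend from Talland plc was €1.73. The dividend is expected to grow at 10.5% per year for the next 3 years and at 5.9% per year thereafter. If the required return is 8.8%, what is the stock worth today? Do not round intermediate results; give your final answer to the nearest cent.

D_1 = 1.91165
D_2 = 2.11237
D_3 = 2.33417
Terminal value at year 3: TV = D_3×(1+g_2)/(r−g_2) = 2.47189/0.029 = 85.23754
P_0 = D_1/(1+r)^1 + D_2/(1+r)^2 + D_3/(1+r)^3 + TV/(1+r)^3
    = 1.75703 + 1.78448 + 1.81237 + 66.18266 = 71.53654

€71.54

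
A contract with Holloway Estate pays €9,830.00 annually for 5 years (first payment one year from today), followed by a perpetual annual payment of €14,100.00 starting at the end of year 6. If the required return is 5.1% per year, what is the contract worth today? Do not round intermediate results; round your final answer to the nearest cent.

PV of 5-year annuity: €9,830.00 × [1 − (1+0.051)^−5] / 0.051 = 42441.36692
Perpetuity value at year 5: €14,100.00 / 0.051 = 276470.58824
PV of perpetuity: 276470.58824 / (1+0.051)^5 = 215593.34779
Total PV = 42441.36692 + 215593.34779 = 258034.71471

€258034.71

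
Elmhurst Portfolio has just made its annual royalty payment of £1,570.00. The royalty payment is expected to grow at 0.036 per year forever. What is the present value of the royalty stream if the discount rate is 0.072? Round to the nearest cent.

D₁ = D₀ × (1 + g) = £1,570.00 × 1.036 = £1,626.5200
Growing perpetuity: P = D₁ / (r − g) = £1,626.5200 / (0.072 − 0.036) = £45,181.11

£45181.11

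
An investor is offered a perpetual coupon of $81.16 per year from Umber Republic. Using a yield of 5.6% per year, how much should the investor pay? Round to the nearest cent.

Level perpetuity: PV = C / r = $81.16 / 0.056 = $1,449.29

$1449.29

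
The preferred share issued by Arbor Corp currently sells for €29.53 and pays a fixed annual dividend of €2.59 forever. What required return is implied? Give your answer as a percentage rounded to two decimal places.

8.77%

P = C/r ⇒ r = C/P = €2.59/€29.53 = 0.087707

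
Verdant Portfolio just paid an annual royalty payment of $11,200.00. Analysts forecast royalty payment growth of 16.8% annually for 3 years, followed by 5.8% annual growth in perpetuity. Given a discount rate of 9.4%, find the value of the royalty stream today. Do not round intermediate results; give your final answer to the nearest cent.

D_1 = 13081.60000
D_2 = 15279.30880
D_3 = 17846.23268
Terminal value at year 3: TV = D_3×(1+g_2)/(r−g_2) = 18881.31417/0.036 = 524480.94927
P_0 = D_1/(1+r)^1 + D_2/(1+r)^2 + D_3/(1+r)^3 + TV/(1+r)^3
    = 11957.58684 + 12766.41812 + 13629.96012 + 400569.38341 = 438923.34849

$438923.35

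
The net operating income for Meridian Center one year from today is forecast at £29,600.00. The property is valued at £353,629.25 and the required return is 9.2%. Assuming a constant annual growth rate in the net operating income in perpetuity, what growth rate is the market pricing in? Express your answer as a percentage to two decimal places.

P = D₁/(r−g) ⇒ g = r − D₁/P = 0.092 − £29,600.00/£353,629.25 = 0.008297

0.83%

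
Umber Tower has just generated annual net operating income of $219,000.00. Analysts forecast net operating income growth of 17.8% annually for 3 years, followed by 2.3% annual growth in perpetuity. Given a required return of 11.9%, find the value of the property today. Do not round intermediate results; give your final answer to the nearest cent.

D_1 = 257982.00000
D_2 = 303902.79600
D_3 = 357997.49369
Terminal value at year 3: TV = D_3×(1+g_2)/(r−g_2) = 366231.43604/0.096 = 3814910.79211
P_0 = D_1/(1+r)^1 + D_2/(1+r)^2 + D_3/(1+r)^3 + TV/(1+r)^3
    = 230546.91689 + 242702.65245 + 255499.30705 + 2722664.49077 = 3451413.36717

$3451413.37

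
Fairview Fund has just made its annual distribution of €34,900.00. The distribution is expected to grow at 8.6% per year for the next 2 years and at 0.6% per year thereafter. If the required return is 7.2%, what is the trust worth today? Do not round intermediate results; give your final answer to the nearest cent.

D_1 = 37901.40000
D_2 = 41160.92040
Terminal value at year 2: TV = D_2×(1+g_2)/(r−g_2) = 41407.88592/0.066 = 627392.21095
P_0 = D_1/(1+r)^1 + D_2/(1+r)^2 + TV/(1+r)^2
    = 35355.78358 + 35817.51956 + 545945.82847 = 617119.13161

€617119.13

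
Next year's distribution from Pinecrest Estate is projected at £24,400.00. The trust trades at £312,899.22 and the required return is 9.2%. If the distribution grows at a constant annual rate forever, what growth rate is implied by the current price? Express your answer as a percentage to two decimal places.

P = D₁/(r−g) ⇒ g = r − D₁/P = 0.092 − £24,400.00/£312,899.22 = 0.014020

1.40%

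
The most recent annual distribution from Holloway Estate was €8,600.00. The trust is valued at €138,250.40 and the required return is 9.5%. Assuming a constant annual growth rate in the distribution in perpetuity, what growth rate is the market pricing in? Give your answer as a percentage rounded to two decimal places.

P = D₀(1+g)/(r−g) ⇒ P(r−g) = D₀(1+g) ⇒ g(P+D₀) = P·r − D₀
g = (P·r − D₀)/(P + D₀) = (€138,250.40×0.095 − €8,600.00) / (€138,250.40 + €8,600.00) = 0.030874

3.09%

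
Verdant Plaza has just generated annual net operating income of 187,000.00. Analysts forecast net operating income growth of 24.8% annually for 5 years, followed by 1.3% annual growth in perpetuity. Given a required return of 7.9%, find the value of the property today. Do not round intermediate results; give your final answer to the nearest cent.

7418738.63

D_1 = 233376.00000
D_2 = 291253.24800
D_3 = 363484.05350
D_4 = 453628.09877
D_5 = 566127.86727
Terminal value at year 5: TV = D_5×(1+g_2)/(r−g_2) = 573487.52954/0.066 = 8689204.99308
P_0 = D_1/(1+r)^1 + D_2/(1+r)^2 + D_3/(1+r)^3 + D_4/(1+r)^4 + D_5/(1+r)^5 + TV/(1+r)^5
    = 216289.15663 + 250165.77152 + 289348.36224 + 334667.98524 + 387085.86245 + 5941181.49484 = 7418738.63292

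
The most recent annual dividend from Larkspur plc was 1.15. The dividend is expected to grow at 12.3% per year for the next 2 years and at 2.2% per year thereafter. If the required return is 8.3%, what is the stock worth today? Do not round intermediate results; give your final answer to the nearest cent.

D_1 = 1.29145
D_2 = 1.45030
Terminal value at year 2: TV = D_2×(1+g_2)/(r−g_2) = 1.48220/0.061 = 24.29844
P_0 = D_1/(1+r)^1 + D_2/(1+r)^2 + TV/(1+r)^2
    = 1.19247 + 1.23652 + 20.71674 = 23.14574

23.15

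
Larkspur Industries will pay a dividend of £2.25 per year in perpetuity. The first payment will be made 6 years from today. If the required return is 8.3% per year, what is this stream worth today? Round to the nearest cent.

Value at end of year 5: C / r = £2.25 / 0.083 = £27.1084
Discount to today: PV = £27.1084 / (1 + 0.083)^5 = £27.1084 / 1.489849 = £18.20

£18.20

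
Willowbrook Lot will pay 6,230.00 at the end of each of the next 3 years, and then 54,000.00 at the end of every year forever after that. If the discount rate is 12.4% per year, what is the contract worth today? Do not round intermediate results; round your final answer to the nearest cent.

321532.46

PV of 3-year annuity: 6,230.00 × [1 − (1+0.124)^−3] / 0.124 = 14861.15347
Perpetuity value at year 3: 54,000.00 / 0.124 = 435483.87097
PV of perpetuity: 435483.87097 / (1+0.124)^3 = 306671.30477
Total PV = 14861.15347 + 306671.30477 = 321532.45825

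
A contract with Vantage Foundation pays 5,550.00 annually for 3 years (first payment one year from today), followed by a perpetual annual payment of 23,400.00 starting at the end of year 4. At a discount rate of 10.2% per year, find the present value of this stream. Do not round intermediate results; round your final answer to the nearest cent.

PV of 3-year annuity: 5,550.00 × [1 − (1+0.102)^−3] / 0.102 = 13753.57594
Perpetuity value at year 3: 23,400.00 / 0.102 = 229411.76471
PV of perpetuity: 229411.76471 / (1+0.102)^3 = 171423.71478
Total PV = 13753.57594 + 171423.71478 = 185177.29072

185177.29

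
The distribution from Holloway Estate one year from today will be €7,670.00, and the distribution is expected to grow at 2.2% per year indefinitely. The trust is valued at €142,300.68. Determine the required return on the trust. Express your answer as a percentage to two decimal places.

7.59%

P = D₁/(r − g) ⇒ r = D₁/P + g = €7,670.0000/€142,300.68 + 0.022 = 0.053900 + 0.022 = 0.075900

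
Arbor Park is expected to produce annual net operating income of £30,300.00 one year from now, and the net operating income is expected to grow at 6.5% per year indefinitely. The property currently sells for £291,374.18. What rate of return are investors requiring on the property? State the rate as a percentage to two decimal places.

16.90%

P = D₁/(r − g) ⇒ r = D₁/P + g = £30,300.0000/£291,374.18 + 0.065 = 0.103990 + 0.065 = 0.168990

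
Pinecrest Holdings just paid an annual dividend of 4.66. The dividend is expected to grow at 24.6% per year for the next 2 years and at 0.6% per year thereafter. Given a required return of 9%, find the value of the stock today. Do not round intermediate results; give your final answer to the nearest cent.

D_1 = 5.80636
D_2 = 7.23472
Terminal value at year 2: TV = D_2×(1+g_2)/(r−g_2) = 7.27813/0.084 = 86.64444
P_0 = D_1/(1+r)^1 + D_2/(1+r)^2 + TV/(1+r)^2
    = 5.32694 + 6.08932 + 72.92689 = 84.34315

84.34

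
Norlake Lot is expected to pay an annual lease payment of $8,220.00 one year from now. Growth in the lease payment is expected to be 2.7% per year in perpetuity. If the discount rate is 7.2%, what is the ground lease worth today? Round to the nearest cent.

$182666.67

Growing perpetuity: P = D₁ / (r − g) = $8,220.0000 / (0.072 − 0.027) = $182,666.67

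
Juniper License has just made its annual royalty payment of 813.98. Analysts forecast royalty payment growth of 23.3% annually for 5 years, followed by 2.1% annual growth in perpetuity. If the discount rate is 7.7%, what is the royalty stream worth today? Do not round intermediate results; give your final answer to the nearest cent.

D_1 = 1003.63734
D_2 = 1237.48484
D_3 = 1525.81881
D_4 = 1881.33459
D_5 = 2319.68555
Terminal value at year 5: TV = D_5×(1+g_2)/(r−g_2) = 2368.39895/0.056 = 42292.83833
P_0 = D_1/(1+r)^1 + D_2/(1+r)^2 + D_3/(1+r)^3 + D_4/(1+r)^4 + D_5/(1+r)^5 + TV/(1+r)^5
    = 931.88240 + 1066.86258 + 1221.39420 + 1398.30924 + 1600.84985 + 29186.92322 = 35406.22149

35406.22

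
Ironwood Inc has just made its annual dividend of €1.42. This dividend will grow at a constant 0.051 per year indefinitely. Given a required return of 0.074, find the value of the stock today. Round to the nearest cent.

D₁ = D₀ × (1 + g) = €1.42 × 1.051 = €1.4924
Growing perpetuity: P = D₁ / (r − g) = €1.4924 / (0.074 − 0.051) = €64.89

€64.89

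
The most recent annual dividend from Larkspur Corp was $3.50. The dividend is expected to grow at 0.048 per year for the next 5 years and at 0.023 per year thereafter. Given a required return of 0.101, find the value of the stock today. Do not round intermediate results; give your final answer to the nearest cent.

D_1 = 3.66800
D_2 = 3.84406
D_3 = 4.02858
D_4 = 4.22195
D_5 = 4.42460
Terminal value at year 5: TV = D_5×(1+g_2)/(r−g_2) = 4.52637/0.078 = 58.03039
P_0 = D_1/(1+r)^1 + D_2/(1+r)^2 + D_3/(1+r)^3 + D_4/(1+r)^4 + D_5/(1+r)^5 + TV/(1+r)^5
    = 3.33152 + 3.17114 + 3.01849 + 2.87319 + 2.73488 + 35.86897 = 50.99819

$51.00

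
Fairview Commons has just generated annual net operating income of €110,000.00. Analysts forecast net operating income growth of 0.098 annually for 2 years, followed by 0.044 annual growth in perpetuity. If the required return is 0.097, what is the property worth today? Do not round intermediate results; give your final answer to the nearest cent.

€2391045.56

D_1 = 120780.00000
D_2 = 132616.44000
Terminal value at year 2: TV = D_2×(1+g_2)/(r−g_2) = 138451.56336/0.053 = 2612293.64830
P_0 = D_1/(1+r)^1 + D_2/(1+r)^2 + TV/(1+r)^2
    = 110100.27347 + 110200.63835 + 2170744.64983 = 2391045.56165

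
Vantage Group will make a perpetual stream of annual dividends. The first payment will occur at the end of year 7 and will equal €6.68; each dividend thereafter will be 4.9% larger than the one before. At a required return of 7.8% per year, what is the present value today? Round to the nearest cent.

Value at end of year 6: C₁ / (r − g) = €6.68 / (0.078 − 0.049) = €230.3448
Discount to today: PV = €230.3448 / (1 + 0.078)^6 = €230.3448 / 1.569324 = €146.78

€146.78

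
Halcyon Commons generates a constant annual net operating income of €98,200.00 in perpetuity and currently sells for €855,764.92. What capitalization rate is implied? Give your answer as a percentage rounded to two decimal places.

11.48%

P = C/r ⇒ r = C/P = €98,200.00/€855,764.92 = 0.114751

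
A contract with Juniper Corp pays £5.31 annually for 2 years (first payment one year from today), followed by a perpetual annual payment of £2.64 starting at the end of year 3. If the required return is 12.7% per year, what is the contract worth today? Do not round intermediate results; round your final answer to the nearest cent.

£25.26

PV of 2-year annuity: £5.31 × [1 − (1+0.127)^−2] / 0.127 = 8.89230
Perpetuity value at year 2: £2.64 / 0.127 = 20.78740
PV of perpetuity: 20.78740 / (1+0.127)^2 = 16.36637
Total PV = 8.89230 + 16.36637 = 25.25867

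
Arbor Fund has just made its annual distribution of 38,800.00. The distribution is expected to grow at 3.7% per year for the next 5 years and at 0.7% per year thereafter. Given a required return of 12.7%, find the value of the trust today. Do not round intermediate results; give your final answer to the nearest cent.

366944.73

D_1 = 40235.60000
D_2 = 41724.31720
D_3 = 43268.11694
D_4 = 44869.03726
D_5 = 46529.19164
Terminal value at year 5: TV = D_5×(1+g_2)/(r−g_2) = 46854.89598/0.12 = 390457.46653
P_0 = D_1/(1+r)^1 + D_2/(1+r)^2 + D_3/(1+r)^3 + D_4/(1+r)^4 + D_5/(1+r)^5 + TV/(1+r)^5
    = 35701.50843 + 32850.45629 + 30227.08356 + 27813.20821 + 25592.10019 + 214760.37410 = 366944.73079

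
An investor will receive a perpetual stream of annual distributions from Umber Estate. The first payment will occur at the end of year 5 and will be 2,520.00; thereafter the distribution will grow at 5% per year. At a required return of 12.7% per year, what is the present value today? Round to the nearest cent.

Value at end of year 4: C₁ / (r − g) = 2,520.00 / (0.127 − 0.05) = 32,727.2727
Discount to today: PV = 32,727.2727 / (1 + 0.127)^4 = 32,727.2727 / 1.613228 = 20,286.83

20286.83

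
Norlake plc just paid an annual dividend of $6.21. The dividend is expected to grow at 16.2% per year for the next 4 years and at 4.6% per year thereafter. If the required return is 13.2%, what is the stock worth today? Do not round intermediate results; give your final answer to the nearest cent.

D_1 = 7.21602
D_2 = 8.38502
D_3 = 9.74339
D_4 = 11.32182
Terminal value at year 4: TV = D_4×(1+g_2)/(r−g_2) = 11.84262/0.086 = 137.70488
P_0 = D_1/(1+r)^1 + D_2/(1+r)^2 + D_3/(1+r)^3 + D_4/(1+r)^4 + TV/(1+r)^4
    = 6.37458 + 6.54351 + 6.71693 + 6.89494 + 83.86170 = 110.39165

$110.39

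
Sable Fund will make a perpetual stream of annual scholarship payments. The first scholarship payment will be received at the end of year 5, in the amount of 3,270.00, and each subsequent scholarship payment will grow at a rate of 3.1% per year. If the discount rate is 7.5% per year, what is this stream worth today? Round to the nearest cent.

Value at end of year 4: C₁ / (r − g) = 3,270.00 / (0.075 − 0.031) = 74,318.1818
Discount to today: PV = 74,318.1818 / (1 + 0.075)^4 = 74,318.1818 / 1.335469 = 55,649.49

55649.49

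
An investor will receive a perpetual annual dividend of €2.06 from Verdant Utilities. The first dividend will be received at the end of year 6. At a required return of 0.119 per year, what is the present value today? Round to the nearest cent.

Value at end of year 5: C / r = €2.06 / 0.119 = €17.3109
Discount to today: PV = €17.3109 / (1 + 0.119)^5 = €17.3109 / 1.754488 = €9.87

€9.87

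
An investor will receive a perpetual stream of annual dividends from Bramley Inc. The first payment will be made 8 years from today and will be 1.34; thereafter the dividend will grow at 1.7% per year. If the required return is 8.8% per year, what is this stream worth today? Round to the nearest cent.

10.46

Value at end of year 7: C₁ / (r − g) = 1.34 / (0.088 − 0.017) = 18.8732
Discount to today: PV = 18.8732 / (1 + 0.088)^7 = 18.8732 / 1.804689 = 10.46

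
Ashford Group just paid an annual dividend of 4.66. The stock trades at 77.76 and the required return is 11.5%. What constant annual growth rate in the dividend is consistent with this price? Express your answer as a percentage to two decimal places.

P = D₀(1+g)/(r−g) ⇒ P(r−g) = D₀(1+g) ⇒ g(P+D₀) = P·r − D₀
g = (P·r − D₀)/(P + D₀) = (77.76×0.115 − 4.66) / (77.76 + 4.66) = 0.051958

5.20%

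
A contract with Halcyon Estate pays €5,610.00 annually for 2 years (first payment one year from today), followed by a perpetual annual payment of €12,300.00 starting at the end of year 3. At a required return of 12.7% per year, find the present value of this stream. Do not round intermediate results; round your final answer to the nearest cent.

€85647.10

PV of 2-year annuity: €5,610.00 × [1 − (1+0.127)^−2] / 0.127 = 9394.69141
Perpetuity value at year 2: €12,300.00 / 0.127 = 96850.39370
PV of perpetuity: 96850.39370 / (1+0.127)^2 = 76252.40720
Total PV = 9394.69141 + 76252.40720 = 85647.09860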